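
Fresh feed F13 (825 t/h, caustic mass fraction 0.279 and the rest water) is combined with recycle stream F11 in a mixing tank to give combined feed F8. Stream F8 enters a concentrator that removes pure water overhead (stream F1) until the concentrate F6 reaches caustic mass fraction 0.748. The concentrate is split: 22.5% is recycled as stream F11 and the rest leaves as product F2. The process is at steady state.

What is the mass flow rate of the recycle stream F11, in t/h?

Overall caustic balance (none leaves overhead): caustic in fresh feed = caustic in product, i.e. 825×0.279 = (1−0.225)·F6·0.748.
F6 = 230.18/(0.748×0.775) = 397.06 t/h.
Recycle F11 = 0.225×397.06 = 89.338 t/h.

89.34 t/h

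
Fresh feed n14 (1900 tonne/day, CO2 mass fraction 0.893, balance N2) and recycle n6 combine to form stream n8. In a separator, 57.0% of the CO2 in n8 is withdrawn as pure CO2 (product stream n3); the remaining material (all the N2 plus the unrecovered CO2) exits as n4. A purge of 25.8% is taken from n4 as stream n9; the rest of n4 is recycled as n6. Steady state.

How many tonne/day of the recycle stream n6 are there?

N2 enters only via n14 and leaves only via the purge: 1900×0.107 = 0.258×(N2 in n4), and the separator passes all N2, so N2 in n8 = N2 in n4 = 787.98 tonne/day.
CO2 in n8: m_A = 1900×0.893 + (1−0.258)·(1−0.570)·m_A, so m_A = 1696.7/0.6809 = 2491.7 tonne/day.
n4 = (1−0.570)×2491.7 + 787.98 = 1859.4 tonne/day.
Recycle n6 = (1−0.258)×1859.4 = 1379.7 tonne/day.

1380 tonne/day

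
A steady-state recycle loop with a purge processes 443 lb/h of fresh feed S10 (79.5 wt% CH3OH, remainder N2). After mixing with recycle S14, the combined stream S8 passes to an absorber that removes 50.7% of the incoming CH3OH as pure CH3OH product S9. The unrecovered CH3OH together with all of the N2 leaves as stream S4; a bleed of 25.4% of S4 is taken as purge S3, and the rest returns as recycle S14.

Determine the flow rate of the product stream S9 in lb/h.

282.4 lb/h

CH3OH in S8: m_A = 443×0.795 + (1−0.254)·(1−0.507)·m_A, so m_A = 352.19/0.6322 = 557.06 lb/h.
Product S9 = 0.507×557.06 = 282.43 lb/h.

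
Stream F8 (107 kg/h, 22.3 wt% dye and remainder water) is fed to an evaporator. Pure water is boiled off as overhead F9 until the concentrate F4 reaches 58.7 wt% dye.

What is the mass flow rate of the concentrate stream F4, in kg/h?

dye is conserved: 107×0.223 = 23.861 kg/h all reports to the concentrate.
Concentrate = 23.861/(target fraction) = 40.649 kg/h.

40.65 kg/h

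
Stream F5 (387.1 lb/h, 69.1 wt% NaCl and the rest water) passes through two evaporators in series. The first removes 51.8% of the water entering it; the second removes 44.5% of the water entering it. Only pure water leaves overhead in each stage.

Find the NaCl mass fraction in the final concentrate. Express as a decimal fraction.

0.893

water in feed = 387.1×0.309 = 119.61 lb/h.
After stage 1: water left = (1−0.518)×119.61 = 57.654; stream total = 325.14 lb/h.
After stage 2: water left = (1−0.445)×57.654 = 31.998; final concentrate = 299.48 lb/h.
NaCl fraction = 267.49/299.48 = 0.893.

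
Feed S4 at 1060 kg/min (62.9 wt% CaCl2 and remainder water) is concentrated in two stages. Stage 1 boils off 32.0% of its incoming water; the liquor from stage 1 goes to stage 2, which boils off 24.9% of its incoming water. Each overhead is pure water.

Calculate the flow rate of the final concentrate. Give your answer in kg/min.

867.6 kg/min

water in feed = 1060×0.371 = 393.26 kg/min.
After stage 1: water left = (1−0.320)×393.26 = 267.42; stream total = 934.16 kg/min.
After stage 2: water left = (1−0.249)×267.42 = 200.83; final concentrate = 867.57 kg/min.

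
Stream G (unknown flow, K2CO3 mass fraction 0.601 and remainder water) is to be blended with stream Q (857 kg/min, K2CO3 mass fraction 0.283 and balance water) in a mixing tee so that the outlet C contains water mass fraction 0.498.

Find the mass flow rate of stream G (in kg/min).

Let G be the unknown flow. Total out = 857 + G.
water balance: 614.47 + 0.399·G = 0.498·(857 + G)
(0.399 − 0.498)·G = 0.498×857 − 614.47 = -187.68
G = -187.68 / -0.099 = 1895.8 kg/min

1896 kg/min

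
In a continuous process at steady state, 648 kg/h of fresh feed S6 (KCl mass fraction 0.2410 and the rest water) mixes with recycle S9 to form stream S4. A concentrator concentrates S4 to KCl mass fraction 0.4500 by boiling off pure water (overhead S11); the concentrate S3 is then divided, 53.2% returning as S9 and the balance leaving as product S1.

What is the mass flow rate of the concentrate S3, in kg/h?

741.5 kg/h

Overall KCl balance (none leaves overhead): KCl in fresh feed = KCl in product, i.e. 648×0.241 = (1−0.532)·S3·0.450.
S3 = 156.17/(0.450×0.468) = 741.54 kg/h.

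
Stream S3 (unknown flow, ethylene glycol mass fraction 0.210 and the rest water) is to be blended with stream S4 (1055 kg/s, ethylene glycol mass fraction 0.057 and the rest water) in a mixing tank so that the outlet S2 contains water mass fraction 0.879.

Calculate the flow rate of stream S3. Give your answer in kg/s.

758.7 kg/s

Let S3 be the unknown flow. Total out = 1055 + S3.
water balance: 994.86 + 0.790·S3 = 0.879·(1055 + S3)
(0.790 − 0.879)·S3 = 0.879×1055 − 994.86 = -67.52
S3 = -67.52 / -0.089 = 758.65 kg/s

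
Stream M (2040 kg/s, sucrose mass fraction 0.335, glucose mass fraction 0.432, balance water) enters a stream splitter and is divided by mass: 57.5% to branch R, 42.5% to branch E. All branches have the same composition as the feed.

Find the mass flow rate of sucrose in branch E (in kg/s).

290.4 kg/s

Branch E total = 0.425×2040 = 867 kg/s.
sucrose in E = 0.335×867 = 290.44 kg/s.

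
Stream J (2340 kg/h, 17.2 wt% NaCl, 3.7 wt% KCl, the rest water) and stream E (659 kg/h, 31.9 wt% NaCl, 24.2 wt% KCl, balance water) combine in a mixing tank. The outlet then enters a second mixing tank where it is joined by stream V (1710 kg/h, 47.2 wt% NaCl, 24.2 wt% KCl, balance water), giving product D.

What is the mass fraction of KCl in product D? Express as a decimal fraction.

0.140

Overall, product flow = 4709 kg/h.
KCl in = 2340×0.037 + 659×0.242 + 1710×0.242 = 659.88 kg/h.
KCl fraction in D = 0.140.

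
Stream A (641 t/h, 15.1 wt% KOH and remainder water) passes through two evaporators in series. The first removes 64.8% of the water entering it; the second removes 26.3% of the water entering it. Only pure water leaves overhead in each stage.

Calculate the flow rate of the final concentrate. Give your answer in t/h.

water in feed = 641×0.849 = 544.21 t/h.
After stage 1: water left = (1−0.648)×544.21 = 191.56; stream total = 288.35 t/h.
After stage 2: water left = (1−0.263)×191.56 = 141.18; final concentrate = 237.97 t/h.

238 t/h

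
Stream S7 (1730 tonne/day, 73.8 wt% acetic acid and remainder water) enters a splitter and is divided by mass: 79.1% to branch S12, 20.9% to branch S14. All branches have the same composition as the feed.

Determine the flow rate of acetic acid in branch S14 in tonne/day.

Branch S14 total = 0.209×1730 = 361.57 tonne/day.
acetic acid in S14 = 0.738×361.57 = 266.84 tonne/day.

266.8 tonne/day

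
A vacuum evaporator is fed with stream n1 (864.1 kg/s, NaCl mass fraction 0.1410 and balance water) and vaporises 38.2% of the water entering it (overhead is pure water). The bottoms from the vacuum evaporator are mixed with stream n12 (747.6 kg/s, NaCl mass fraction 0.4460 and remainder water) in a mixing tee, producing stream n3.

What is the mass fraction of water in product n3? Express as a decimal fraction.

Vapour removed = 0.382×0.859×864.1 = 283.54 kg/s; concentrate = 580.56 kg/s.
water reaching the mixer = 458.72 (from concentrate) + 747.6×0.554 = 872.89 kg/s.
Product flow = 580.56 + 747.6 = 1328.2 kg/s; water fraction = 0.6572.

0.6572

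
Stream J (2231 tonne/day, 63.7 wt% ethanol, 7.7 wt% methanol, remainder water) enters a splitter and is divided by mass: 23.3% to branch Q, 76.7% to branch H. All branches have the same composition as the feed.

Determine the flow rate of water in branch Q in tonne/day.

148.7 tonne/day

Branch Q total = 0.233×2231 = 519.82 tonne/day.
water in Q = 0.286×519.82 = 148.67 tonne/day.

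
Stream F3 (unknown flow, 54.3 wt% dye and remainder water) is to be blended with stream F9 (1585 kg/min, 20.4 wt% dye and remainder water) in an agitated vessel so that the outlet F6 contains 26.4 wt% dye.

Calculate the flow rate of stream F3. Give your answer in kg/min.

Let F3 be the unknown flow. Total out = 1585 + F3.
dye balance: 323.34 + 0.543·F3 = 0.264·(1585 + F3)
(0.543 − 0.264)·F3 = 0.264×1585 − 323.34 = 95.1
F3 = 95.1 / 0.279 = 340.86 kg/min

340.9 kg/min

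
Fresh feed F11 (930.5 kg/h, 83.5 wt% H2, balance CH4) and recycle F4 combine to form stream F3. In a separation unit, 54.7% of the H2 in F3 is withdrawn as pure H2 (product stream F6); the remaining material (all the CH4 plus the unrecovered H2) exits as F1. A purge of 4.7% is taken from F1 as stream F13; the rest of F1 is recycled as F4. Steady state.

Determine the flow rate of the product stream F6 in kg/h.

H2 in F3: m_A = 930.5×0.835 + (1−0.047)·(1−0.547)·m_A, so m_A = 776.97/0.5683 = 1367.2 kg/h.
Product F6 = 0.547×1367.2 = 747.86 kg/h.

747.9 kg/h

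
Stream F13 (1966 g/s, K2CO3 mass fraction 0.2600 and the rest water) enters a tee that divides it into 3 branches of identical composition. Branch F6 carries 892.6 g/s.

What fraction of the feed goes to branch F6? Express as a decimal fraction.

Fraction to F6 = 892.6/1966 = 0.4540.

0.454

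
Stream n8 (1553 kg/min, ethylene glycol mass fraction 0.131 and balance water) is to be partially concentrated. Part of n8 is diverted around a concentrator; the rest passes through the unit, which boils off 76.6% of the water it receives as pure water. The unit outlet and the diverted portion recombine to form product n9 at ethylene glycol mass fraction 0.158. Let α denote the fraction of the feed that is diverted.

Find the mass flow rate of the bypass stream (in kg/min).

1154 kg/min

All 1553×0.131 = 203.44 kg/min of ethylene glycol reaches n9, so n9 = 203.44/0.158 = 1287.6 kg/min and vapour = 265.39 kg/min.
The evaporator receives (1−α)·1553 of feed at 0.869 water and removes 0.766 of that water:
0.766×0.869×(1−α)×1553 = 265.39
(1−α) = 265.39/1033.8 = 0.2567;  α = 0.7433.
Bypass flow = 0.7433×1553 = 1154.3 kg/min.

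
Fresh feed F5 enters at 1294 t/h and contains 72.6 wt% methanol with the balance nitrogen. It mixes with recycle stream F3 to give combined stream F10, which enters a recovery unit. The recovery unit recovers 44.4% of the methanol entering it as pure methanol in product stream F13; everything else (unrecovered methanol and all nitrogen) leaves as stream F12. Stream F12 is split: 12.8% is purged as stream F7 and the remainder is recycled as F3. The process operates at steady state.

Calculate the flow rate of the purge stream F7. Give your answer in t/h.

484.3 t/h

nitrogen enters only via F5 and leaves only via the purge: 1294×0.274 = 0.128×(nitrogen in F12), and the recovery unit passes all nitrogen, so nitrogen in F10 = nitrogen in F12 = 2770 t/h.
methanol in F10: m_A = 1294×0.726 + (1−0.128)·(1−0.444)·m_A, so m_A = 939.44/0.5152 = 1823.6 t/h.
F12 = (1−0.444)×1823.6 + 2770 = 3783.9 t/h.
Purge F7 = 0.128×3783.9 = 484.34 t/h.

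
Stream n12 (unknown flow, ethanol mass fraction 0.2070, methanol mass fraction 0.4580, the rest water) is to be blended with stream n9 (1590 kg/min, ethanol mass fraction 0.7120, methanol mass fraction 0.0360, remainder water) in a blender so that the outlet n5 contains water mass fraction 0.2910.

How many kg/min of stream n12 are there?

1409 kg/min

Let n12 be the unknown flow. Total out = 1590 + n12.
water balance: 400.68 + 0.335·n12 = 0.291·(1590 + n12)
(0.335 − 0.291)·n12 = 0.291×1590 − 400.68 = 62.01
n12 = 62.01 / 0.044 = 1409.3 kg/min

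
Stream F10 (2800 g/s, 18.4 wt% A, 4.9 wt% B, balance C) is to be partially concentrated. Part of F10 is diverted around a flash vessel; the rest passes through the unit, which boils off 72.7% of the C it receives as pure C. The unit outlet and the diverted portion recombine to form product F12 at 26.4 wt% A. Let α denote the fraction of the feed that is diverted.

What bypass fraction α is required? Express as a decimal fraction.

0.457

All 2800×0.184 = 515.2 g/s of A reaches F12, so F12 = 515.2/0.264 = 1951.5 g/s and vapour = 848.48 g/s.
The evaporator receives (1−α)·2800 of feed at 0.767 C and removes 0.727 of that C:
0.727×0.767×(1−α)×2800 = 848.48
(1−α) = 848.48/1561.3 = 0.5434;  α = 0.4566.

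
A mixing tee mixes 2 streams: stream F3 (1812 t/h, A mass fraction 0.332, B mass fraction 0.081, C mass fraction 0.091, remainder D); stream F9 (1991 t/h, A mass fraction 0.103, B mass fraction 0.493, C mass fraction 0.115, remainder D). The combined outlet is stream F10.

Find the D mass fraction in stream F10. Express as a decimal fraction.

0.388

Total flow out = 1812 + 1991 = 3803 t/h.
D in = 1812×0.496 + 1991×0.289 = 1474.2 t/h.
D mass fraction in F10 = 1474.2/3803 = 0.388.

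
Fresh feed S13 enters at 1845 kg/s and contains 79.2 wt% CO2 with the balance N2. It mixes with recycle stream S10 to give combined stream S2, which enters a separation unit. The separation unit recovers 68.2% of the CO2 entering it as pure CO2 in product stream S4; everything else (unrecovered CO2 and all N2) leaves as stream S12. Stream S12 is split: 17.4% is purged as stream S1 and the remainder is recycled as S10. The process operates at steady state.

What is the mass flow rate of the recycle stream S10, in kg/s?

N2 enters only via S13 and leaves only via the purge: 1845×0.208 = 0.174×(N2 in S12), and the separation unit passes all N2, so N2 in S2 = N2 in S12 = 2205.5 kg/s.
CO2 in S2: m_A = 1845×0.792 + (1−0.174)·(1−0.682)·m_A, so m_A = 1461.2/0.7373 = 1981.8 kg/s.
S12 = (1−0.682)×1981.8 + 2205.5 = 2835.7 kg/s.
Recycle S10 = (1−0.174)×2835.7 = 2342.3 kg/s.

2342 kg/s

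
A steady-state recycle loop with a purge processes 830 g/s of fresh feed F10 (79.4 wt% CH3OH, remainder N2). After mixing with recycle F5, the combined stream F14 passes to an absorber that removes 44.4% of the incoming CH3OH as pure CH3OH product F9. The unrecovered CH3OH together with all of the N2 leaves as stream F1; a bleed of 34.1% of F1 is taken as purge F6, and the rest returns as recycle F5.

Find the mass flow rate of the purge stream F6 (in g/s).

N2 enters only via F10 and leaves only via the purge: 830×0.206 = 0.341×(N2 in F1), and the absorber passes all N2, so N2 in F14 = N2 in F1 = 501.41 g/s.
CH3OH in F14: m_A = 830×0.794 + (1−0.341)·(1−0.444)·m_A, so m_A = 659.02/0.6336 = 1040.1 g/s.
F1 = (1−0.444)×1040.1 + 501.41 = 1079.7 g/s.
Purge F6 = 0.341×1079.7 = 368.18 g/s.

368.2 g/s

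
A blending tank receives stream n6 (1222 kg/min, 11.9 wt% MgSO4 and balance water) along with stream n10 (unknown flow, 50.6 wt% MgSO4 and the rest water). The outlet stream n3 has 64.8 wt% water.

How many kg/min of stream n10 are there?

1849 kg/min

Let n10 be the unknown flow. Total out = 1222 + n10.
water balance: 1076.6 + 0.494·n10 = 0.648·(1222 + n10)
(0.494 − 0.648)·n10 = 0.648×1222 − 1076.6 = -284.73
n10 = -284.73 / -0.154 = 1848.9 kg/min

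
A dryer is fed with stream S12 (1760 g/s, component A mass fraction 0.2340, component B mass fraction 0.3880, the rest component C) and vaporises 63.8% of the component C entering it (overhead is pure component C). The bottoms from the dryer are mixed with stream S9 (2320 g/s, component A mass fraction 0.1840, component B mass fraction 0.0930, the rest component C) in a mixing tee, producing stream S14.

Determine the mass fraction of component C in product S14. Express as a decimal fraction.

Vapour removed = 0.638×0.378×1760 = 424.45 g/s; concentrate = 1335.6 g/s.
component C reaching the mixer = 240.83 (from concentrate) + 2320×0.723 = 1918.2 g/s.
Product flow = 1335.6 + 2320 = 3655.6 g/s; component C fraction = 0.5247.

0.5247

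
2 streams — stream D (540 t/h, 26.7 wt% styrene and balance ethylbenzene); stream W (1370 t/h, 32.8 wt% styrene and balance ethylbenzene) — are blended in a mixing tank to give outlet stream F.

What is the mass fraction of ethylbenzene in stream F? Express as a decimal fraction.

Total flow out = 540 + 1370 = 1910 t/h.
ethylbenzene in = 540×0.733 + 1370×0.672 = 1316.5 t/h.
ethylbenzene mass fraction in F = 1316.5/1910 = 0.6892.

0.6892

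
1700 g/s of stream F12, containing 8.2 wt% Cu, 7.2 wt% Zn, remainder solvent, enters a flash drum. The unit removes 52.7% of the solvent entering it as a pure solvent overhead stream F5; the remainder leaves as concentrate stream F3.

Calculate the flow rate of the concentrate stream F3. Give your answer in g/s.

942.1 g/s

solvent entering = 1700×0.846 = 1438.2 g/s; overhead removed = 0.527×1438.2 = 757.93 g/s.
Concentrate = 1700 − 757.93 = 942.07 g/s.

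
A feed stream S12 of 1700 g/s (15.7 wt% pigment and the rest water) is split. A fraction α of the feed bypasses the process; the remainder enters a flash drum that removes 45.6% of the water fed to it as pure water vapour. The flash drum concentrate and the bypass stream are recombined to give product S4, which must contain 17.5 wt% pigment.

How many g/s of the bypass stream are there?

All 1700×0.157 = 266.9 g/s of pigment reaches S4, so S4 = 266.9/0.175 = 1525.1 g/s and vapour = 174.86 g/s.
The evaporator receives (1−α)·1700 of feed at 0.843 water and removes 0.456 of that water:
0.456×0.843×(1−α)×1700 = 174.86
(1−α) = 174.86/653.49 = 0.2676;  α = 0.7324.
Bypass flow = 0.7324×1700 = 1245.1 g/s.

1245 g/s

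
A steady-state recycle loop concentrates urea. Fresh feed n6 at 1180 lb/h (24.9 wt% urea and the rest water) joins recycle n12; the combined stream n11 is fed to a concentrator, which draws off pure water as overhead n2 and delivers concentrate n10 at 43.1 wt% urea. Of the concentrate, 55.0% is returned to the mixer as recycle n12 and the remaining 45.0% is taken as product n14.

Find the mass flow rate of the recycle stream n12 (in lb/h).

833.2 lb/h

Overall urea balance (none leaves overhead): urea in fresh feed = urea in product, i.e. 1180×0.249 = (1−0.550)·n10·0.431.
n10 = 293.82/(0.431×0.450) = 1514.9 lb/h.
Recycle n12 = 0.550×1514.9 = 833.21 lb/h.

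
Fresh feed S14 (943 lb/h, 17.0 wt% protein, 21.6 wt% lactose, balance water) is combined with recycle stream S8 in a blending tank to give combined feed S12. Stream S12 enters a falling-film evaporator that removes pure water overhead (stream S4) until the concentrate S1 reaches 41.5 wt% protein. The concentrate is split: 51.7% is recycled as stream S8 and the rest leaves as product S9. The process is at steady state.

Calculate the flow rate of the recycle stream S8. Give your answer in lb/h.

413.5 lb/h

Overall protein balance (none leaves overhead): protein in fresh feed = protein in product, i.e. 943×0.170 = (1−0.517)·S1·0.415.
S1 = 160.31/(0.415×0.483) = 799.77 lb/h.
Recycle S8 = 0.517×799.77 = 413.48 lb/h.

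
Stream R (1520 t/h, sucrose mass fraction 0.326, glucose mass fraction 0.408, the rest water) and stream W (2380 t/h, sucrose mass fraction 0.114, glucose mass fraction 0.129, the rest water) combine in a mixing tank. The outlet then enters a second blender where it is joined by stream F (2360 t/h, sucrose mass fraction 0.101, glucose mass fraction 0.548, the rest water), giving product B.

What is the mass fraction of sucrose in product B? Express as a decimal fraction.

Overall, product flow = 6260 t/h.
sucrose in = 1520×0.326 + 2380×0.114 + 2360×0.101 = 1005.2 t/h.
sucrose fraction in B = 0.161.

0.161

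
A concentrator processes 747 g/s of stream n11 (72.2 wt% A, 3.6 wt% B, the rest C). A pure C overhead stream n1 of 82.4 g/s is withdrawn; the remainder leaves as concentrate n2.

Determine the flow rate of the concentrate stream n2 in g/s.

664.6 g/s

Concentrate = 747 − 82.4 = 664.6 g/s.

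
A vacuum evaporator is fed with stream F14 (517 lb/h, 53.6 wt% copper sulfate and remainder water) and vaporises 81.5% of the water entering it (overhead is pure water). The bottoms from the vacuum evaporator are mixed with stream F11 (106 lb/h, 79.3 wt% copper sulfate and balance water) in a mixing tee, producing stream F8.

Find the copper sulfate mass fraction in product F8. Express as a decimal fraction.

Vapour removed = 0.815×0.464×517 = 195.51 lb/h; concentrate = 321.49 lb/h.
copper sulfate reaching the mixer = 277.11 (from concentrate) + 106×0.793 = 361.17 lb/h.
Product flow = 321.49 + 106 = 427.49 lb/h; copper sulfate fraction = 0.845.

0.845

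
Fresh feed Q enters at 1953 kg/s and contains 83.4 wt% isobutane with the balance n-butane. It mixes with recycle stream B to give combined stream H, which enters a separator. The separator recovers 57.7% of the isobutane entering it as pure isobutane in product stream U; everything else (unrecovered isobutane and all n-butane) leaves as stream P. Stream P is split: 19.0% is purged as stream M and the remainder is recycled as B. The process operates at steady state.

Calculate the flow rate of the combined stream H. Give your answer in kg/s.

n-butane enters only via Q and leaves only via the purge: 1953×0.166 = 0.190×(n-butane in P), and the separator passes all n-butane, so n-butane in H = n-butane in P = 1706.3 kg/s.
isobutane in H: m_A = 1953×0.834 + (1−0.190)·(1−0.577)·m_A, so m_A = 1628.8/0.6574 = 2477.8 kg/s.
H = 2477.8 + 1706.3 = 4184.1 kg/s.

4184 kg/s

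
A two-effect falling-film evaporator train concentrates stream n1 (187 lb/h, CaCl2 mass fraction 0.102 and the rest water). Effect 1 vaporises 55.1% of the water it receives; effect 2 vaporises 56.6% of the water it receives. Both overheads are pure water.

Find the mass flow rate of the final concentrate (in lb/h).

water in feed = 187×0.898 = 167.93 lb/h.
After stage 1: water left = (1−0.551)×167.93 = 75.399; stream total = 94.473 lb/h.
After stage 2: water left = (1−0.566)×75.399 = 32.723; final concentrate = 51.797 lb/h.

51.8 lb/h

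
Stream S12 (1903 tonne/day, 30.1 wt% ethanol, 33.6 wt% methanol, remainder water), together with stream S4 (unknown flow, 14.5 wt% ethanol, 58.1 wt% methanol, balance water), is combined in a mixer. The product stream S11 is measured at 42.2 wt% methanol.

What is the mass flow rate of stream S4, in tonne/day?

1029 tonne/day

Let S4 be the unknown flow. Total out = 1903 + S4.
methanol balance: 639.41 + 0.581·S4 = 0.422·(1903 + S4)
(0.581 − 0.422)·S4 = 0.422×1903 − 639.41 = 163.66
S4 = 163.66 / 0.159 = 1029.3 tonne/day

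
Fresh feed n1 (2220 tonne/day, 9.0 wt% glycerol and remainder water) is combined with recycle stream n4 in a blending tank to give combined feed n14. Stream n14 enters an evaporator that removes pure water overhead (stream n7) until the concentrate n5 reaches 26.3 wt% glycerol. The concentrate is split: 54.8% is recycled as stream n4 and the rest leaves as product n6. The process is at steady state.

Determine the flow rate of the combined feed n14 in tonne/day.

Overall glycerol balance (none leaves overhead): glycerol in fresh feed = glycerol in product, i.e. 2220×0.090 = (1−0.548)·n5·0.263.
n5 = 199.8/(0.263×0.452) = 1680.7 tonne/day.
Recycle n4 = 0.548×1680.7 = 921.05 tonne/day.
Combined feed n14 = 2220 + 921.05 = 3141 tonne/day.

3141 tonne/day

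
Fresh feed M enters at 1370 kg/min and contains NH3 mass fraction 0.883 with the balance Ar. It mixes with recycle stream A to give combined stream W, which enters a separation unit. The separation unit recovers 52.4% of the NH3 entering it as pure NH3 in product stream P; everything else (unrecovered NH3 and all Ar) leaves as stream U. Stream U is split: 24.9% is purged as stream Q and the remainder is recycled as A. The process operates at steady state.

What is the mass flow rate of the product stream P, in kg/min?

986.6 kg/min

NH3 in W: m_A = 1370×0.883 + (1−0.249)·(1−0.524)·m_A, so m_A = 1209.7/0.6425 = 1882.7 kg/min.
Product P = 0.524×1882.7 = 986.56 kg/min.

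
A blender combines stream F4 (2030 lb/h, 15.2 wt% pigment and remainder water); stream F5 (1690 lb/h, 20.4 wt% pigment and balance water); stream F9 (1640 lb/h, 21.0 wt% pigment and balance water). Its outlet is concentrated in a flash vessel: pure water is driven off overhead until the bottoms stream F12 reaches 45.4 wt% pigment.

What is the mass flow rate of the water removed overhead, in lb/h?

3162 lb/h

pigment entering = 2030×0.152 + 1690×0.204 + 1640×0.210 = 997.72 lb/h.
All pigment reports to F12, so F12 = 997.72/0.454 = 2197.6 lb/h.
Total feed = 5360 lb/h; overhead = 5360 − 2197.6 = 3162.4 lb/h.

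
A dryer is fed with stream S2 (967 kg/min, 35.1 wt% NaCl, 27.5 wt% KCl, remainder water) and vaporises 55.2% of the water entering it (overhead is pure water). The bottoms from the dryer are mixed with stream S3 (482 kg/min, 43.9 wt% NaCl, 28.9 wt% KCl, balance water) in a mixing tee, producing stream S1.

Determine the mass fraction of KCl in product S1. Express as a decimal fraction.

0.324

Vapour removed = 0.552×0.374×967 = 199.64 kg/min; concentrate = 767.36 kg/min.
KCl reaching the mixer = 265.93 (from concentrate) + 482×0.289 = 405.22 kg/min.
Product flow = 767.36 + 482 = 1249.4 kg/min; KCl fraction = 0.324.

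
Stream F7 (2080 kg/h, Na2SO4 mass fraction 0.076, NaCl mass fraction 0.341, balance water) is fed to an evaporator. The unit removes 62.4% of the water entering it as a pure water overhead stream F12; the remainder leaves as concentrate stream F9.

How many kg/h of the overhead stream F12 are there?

water entering = 2080×0.583 = 1212.6 kg/h; overhead removed = 0.624×1212.6 = 756.69 kg/h.

756.7 kg/h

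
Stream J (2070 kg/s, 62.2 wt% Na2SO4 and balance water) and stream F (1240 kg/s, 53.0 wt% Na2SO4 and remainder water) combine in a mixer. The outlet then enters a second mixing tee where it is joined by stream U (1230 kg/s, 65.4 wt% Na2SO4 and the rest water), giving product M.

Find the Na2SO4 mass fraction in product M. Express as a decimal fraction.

Overall, product flow = 4540 kg/s.
Na2SO4 in = 2070×0.622 + 1240×0.530 + 1230×0.654 = 2749.2 kg/s.
Na2SO4 fraction in M = 0.606.

0.606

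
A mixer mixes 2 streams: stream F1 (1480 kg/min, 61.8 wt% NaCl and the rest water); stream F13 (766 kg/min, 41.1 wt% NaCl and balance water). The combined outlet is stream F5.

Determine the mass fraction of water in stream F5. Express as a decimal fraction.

Total flow out = 1480 + 766 = 2246 kg/min.
water in = 1480×0.382 + 766×0.589 = 1016.5 kg/min.
water mass fraction in F5 = 1016.5/2246 = 0.453.

0.453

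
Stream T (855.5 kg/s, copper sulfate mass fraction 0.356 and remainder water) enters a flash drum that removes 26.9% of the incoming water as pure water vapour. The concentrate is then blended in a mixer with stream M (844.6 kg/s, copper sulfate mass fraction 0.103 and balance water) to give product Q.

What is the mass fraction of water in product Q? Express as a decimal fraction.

Vapour removed = 0.269×0.644×855.5 = 148.2 kg/s; concentrate = 707.3 kg/s.
water reaching the mixer = 402.74 (from concentrate) + 844.6×0.897 = 1160.3 kg/s.
Product flow = 707.3 + 844.6 = 1551.9 kg/s; water fraction = 0.748.

0.748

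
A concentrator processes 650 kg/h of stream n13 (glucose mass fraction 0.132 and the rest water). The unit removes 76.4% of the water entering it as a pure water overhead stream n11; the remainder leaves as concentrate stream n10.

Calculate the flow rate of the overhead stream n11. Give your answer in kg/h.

431 kg/h

water entering = 650×0.868 = 564.2 kg/h; overhead removed = 0.764×564.2 = 431.05 kg/h.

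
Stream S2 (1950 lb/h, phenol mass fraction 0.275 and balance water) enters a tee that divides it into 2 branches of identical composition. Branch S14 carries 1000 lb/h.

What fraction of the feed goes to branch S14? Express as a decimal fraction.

0.513

Fraction to S14 = 1000/1950 = 0.5128.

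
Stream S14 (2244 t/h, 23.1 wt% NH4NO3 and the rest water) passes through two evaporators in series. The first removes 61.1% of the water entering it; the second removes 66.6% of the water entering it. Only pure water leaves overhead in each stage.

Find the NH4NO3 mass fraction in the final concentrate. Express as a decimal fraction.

water in feed = 2244×0.769 = 1725.6 t/h.
After stage 1: water left = (1−0.611)×1725.6 = 671.27; stream total = 1189.6 t/h.
After stage 2: water left = (1−0.666)×671.27 = 224.2; final concentrate = 742.57 t/h.
NH4NO3 fraction = 518.36/742.57 = 0.698.

0.698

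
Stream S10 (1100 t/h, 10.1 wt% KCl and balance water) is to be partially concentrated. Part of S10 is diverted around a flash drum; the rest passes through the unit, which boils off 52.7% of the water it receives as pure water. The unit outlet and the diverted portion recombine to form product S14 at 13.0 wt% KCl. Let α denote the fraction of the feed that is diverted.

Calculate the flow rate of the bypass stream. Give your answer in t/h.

582.1 t/h

All 1100×0.101 = 111.1 t/h of KCl reaches S14, so S14 = 111.1/0.130 = 854.62 t/h and vapour = 245.38 t/h.
The evaporator receives (1−α)·1100 of feed at 0.899 water and removes 0.527 of that water:
0.527×0.899×(1−α)×1100 = 245.38
(1−α) = 245.38/521.15 = 0.4709;  α = 0.5291.
Bypass flow = 0.5291×1100 = 582.06 t/h.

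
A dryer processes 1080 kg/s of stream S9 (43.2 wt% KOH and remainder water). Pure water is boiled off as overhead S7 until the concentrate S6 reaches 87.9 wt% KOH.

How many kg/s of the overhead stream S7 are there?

549.2 kg/s

KOH is conserved: 1080×0.432 = 466.56 kg/s all reports to the concentrate.
Concentrate = 466.56/(target fraction) = 530.78 kg/s.
Overhead = 1080 − 530.78 = 549.22 kg/s.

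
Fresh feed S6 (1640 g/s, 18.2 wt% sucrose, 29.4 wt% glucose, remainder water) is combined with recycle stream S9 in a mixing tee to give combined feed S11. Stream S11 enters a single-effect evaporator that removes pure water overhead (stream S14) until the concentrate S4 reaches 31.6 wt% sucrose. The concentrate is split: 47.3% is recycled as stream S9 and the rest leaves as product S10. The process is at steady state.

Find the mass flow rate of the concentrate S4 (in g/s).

1792 g/s

Overall sucrose balance (none leaves overhead): sucrose in fresh feed = sucrose in product, i.e. 1640×0.182 = (1−0.473)·S4·0.316.
S4 = 298.48/(0.316×0.527) = 1792.3 g/s.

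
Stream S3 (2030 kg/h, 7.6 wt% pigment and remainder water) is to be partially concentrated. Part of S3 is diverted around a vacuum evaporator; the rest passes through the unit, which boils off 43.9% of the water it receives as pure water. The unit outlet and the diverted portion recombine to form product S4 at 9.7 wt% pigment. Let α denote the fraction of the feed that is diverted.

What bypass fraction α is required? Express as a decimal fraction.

All 2030×0.076 = 154.28 kg/h of pigment reaches S4, so S4 = 154.28/0.097 = 1590.5 kg/h and vapour = 439.48 kg/h.
The evaporator receives (1−α)·2030 of feed at 0.924 water and removes 0.439 of that water:
0.439×0.924×(1−α)×2030 = 439.48
(1−α) = 439.48/823.44 = 0.5337;  α = 0.4663.

0.466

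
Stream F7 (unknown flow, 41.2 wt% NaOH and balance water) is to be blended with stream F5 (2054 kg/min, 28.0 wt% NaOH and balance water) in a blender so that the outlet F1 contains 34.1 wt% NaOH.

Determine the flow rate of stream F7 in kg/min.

1765 kg/min

Let F7 be the unknown flow. Total out = 2054 + F7.
NaOH balance: 575.12 + 0.412·F7 = 0.341·(2054 + F7)
(0.412 − 0.341)·F7 = 0.341×2054 − 575.12 = 125.29
F7 = 125.29 / 0.071 = 1764.7 kg/min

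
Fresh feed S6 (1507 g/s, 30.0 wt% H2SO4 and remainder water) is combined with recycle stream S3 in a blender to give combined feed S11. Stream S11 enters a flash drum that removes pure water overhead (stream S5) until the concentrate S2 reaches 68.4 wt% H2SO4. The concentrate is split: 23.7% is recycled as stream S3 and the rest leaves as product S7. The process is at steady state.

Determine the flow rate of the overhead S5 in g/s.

846 g/s

Overall H2SO4 balance (none leaves overhead): H2SO4 in fresh feed = H2SO4 in product, i.e. 1507×0.300 = (1−0.237)·S2·0.684.
S2 = 452.1/(0.684×0.763) = 866.27 g/s.
Recycle S3 = 0.237×866.27 = 205.31 g/s.
Combined feed S11 = 1507 + 205.31 = 1712.3 g/s.
Overhead S5 = S11 − S2 = 1712.3 − 866.27 = 846.04 g/s.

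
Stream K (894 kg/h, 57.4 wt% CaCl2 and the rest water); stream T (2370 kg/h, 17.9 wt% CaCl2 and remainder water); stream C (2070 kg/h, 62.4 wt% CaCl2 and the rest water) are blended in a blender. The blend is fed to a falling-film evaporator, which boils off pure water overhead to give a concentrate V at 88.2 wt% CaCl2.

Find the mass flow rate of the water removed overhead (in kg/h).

CaCl2 entering = 894×0.574 + 2370×0.179 + 2070×0.624 = 2229.1 kg/h.
All CaCl2 reports to V, so V = 2229.1/0.882 = 2527.3 kg/h.
Total feed = 5334 kg/h; overhead = 5334 − 2527.3 = 2806.7 kg/h.

2807 kg/h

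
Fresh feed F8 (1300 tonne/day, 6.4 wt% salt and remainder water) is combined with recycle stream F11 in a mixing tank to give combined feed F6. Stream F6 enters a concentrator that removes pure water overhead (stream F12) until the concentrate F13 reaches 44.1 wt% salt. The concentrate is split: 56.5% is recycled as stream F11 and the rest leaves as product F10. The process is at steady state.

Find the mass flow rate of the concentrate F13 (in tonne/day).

Overall salt balance (none leaves overhead): salt in fresh feed = salt in product, i.e. 1300×0.064 = (1−0.565)·F13·0.441.
F13 = 83.2/(0.441×0.435) = 433.71 tonne/day.

433.7 tonne/day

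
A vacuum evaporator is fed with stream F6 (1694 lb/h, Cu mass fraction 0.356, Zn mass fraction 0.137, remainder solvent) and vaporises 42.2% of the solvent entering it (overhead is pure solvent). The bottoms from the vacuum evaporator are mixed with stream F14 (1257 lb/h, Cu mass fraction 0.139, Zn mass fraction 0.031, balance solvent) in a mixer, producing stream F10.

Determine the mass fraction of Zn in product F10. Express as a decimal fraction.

Vapour removed = 0.422×0.507×1694 = 362.44 lb/h; concentrate = 1331.6 lb/h.
Zn reaching the mixer = 232.08 (from concentrate) + 1257×0.031 = 271.05 lb/h.
Product flow = 1331.6 + 1257 = 2588.6 lb/h; Zn fraction = 0.105.

0.105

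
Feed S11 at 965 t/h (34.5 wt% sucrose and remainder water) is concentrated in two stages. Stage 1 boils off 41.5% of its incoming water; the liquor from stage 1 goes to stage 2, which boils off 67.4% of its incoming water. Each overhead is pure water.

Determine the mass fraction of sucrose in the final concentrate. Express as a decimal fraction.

water in feed = 965×0.655 = 632.08 t/h.
After stage 1: water left = (1−0.415)×632.08 = 369.76; stream total = 702.69 t/h.
After stage 2: water left = (1−0.674)×369.76 = 120.54; final concentrate = 453.47 t/h.
sucrose fraction = 332.92/453.47 = 0.7342.

0.7342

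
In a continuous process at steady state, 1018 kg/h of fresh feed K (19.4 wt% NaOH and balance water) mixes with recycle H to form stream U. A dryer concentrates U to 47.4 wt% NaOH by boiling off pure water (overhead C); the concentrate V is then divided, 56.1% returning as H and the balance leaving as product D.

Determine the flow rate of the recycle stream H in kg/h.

Overall NaOH balance (none leaves overhead): NaOH in fresh feed = NaOH in product, i.e. 1018×0.194 = (1−0.561)·V·0.474.
V = 197.49/(0.474×0.439) = 949.09 kg/h.
Recycle H = 0.561×949.09 = 532.44 kg/h.

532.4 kg/h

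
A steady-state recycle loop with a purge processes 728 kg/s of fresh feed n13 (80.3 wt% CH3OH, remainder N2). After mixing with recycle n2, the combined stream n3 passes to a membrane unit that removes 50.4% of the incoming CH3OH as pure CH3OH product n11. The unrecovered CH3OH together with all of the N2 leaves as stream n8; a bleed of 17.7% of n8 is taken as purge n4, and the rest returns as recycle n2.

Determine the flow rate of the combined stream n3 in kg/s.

N2 enters only via n13 and leaves only via the purge: 728×0.197 = 0.177×(N2 in n8), and the membrane unit passes all N2, so N2 in n3 = N2 in n8 = 810.26 kg/s.
CH3OH in n3: m_A = 728×0.803 + (1−0.177)·(1−0.504)·m_A, so m_A = 584.58/0.5918 = 987.82 kg/s.
n3 = 987.82 + 810.26 = 1798.1 kg/s.

1798 kg/s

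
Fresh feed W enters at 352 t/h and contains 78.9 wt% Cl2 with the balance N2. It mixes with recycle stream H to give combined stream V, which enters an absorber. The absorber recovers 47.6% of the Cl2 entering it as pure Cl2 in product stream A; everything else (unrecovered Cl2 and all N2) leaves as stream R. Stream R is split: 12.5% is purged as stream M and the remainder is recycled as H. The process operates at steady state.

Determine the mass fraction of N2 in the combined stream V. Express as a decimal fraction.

0.537

N2 enters only via W and leaves only via the purge: 352×0.211 = 0.125×(N2 in R), and the absorber passes all N2, so N2 in V = N2 in R = 594.18 t/h.
Cl2 in V: m_A = 352×0.789 + (1−0.125)·(1−0.476)·m_A, so m_A = 277.73/0.5415 = 512.89 t/h.
V = 512.89 + 594.18 = 1107.1 t/h.
N2 fraction in V = 594.18/1107.1 = 0.537.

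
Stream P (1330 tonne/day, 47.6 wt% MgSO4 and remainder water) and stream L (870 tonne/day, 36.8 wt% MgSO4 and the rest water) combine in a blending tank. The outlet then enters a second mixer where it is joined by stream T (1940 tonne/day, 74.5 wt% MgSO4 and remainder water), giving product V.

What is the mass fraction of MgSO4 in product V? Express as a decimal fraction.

0.5794

Overall, product flow = 4140 tonne/day.
MgSO4 in = 1330×0.476 + 870×0.368 + 1940×0.745 = 2398.5 tonne/day.
MgSO4 fraction in V = 0.5794.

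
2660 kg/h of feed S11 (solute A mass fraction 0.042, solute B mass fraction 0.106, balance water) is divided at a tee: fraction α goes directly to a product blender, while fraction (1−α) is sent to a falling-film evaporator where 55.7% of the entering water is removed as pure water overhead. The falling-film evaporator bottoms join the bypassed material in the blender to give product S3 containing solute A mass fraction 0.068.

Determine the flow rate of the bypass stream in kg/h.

516.9 kg/h

All 2660×0.042 = 111.72 kg/h of solute A reaches S3, so S3 = 111.72/0.068 = 1642.9 kg/h and vapour = 1017.1 kg/h.
The evaporator receives (1−α)·2660 of feed at 0.852 water and removes 0.557 of that water:
0.557×0.852×(1−α)×2660 = 1017.1
(1−α) = 1017.1/1262.3 = 0.8057;  α = 0.1943.
Bypass flow = 0.1943×2660 = 516.86 kg/h.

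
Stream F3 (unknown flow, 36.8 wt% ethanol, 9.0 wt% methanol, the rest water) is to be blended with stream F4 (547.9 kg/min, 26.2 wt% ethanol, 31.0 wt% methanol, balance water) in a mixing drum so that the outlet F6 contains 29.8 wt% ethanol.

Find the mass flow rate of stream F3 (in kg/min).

Let F3 be the unknown flow. Total out = 547.9 + F3.
ethanol balance: 143.55 + 0.368·F3 = 0.298·(547.9 + F3)
(0.368 − 0.298)·F3 = 0.298×547.9 − 143.55 = 19.724
F3 = 19.724 / 0.070 = 281.78 kg/min

281.8 kg/min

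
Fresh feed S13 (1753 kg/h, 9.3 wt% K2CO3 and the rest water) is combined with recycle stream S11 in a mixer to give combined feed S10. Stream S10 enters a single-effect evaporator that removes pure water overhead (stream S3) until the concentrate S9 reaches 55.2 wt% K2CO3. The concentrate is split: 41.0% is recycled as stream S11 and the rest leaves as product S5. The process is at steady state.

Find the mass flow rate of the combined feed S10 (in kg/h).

1958 kg/h

Overall K2CO3 balance (none leaves overhead): K2CO3 in fresh feed = K2CO3 in product, i.e. 1753×0.093 = (1−0.410)·S9·0.552.
S9 = 163.03/(0.552×0.590) = 500.58 kg/h.
Recycle S11 = 0.410×500.58 = 205.24 kg/h.
Combined feed S10 = 1753 + 205.24 = 1958.2 kg/h.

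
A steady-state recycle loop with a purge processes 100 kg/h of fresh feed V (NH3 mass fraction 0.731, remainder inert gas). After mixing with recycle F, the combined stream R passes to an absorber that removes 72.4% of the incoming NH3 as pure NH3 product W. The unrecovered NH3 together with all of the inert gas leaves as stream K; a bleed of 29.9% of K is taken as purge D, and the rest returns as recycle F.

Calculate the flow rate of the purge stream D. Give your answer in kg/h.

inert gas enters only via V and leaves only via the purge: 100×0.269 = 0.299×(inert gas in K), and the absorber passes all inert gas, so inert gas in R = inert gas in K = 89.967 kg/h.
NH3 in R: m_A = 100×0.731 + (1−0.299)·(1−0.724)·m_A, so m_A = 73.1/0.8065 = 90.636 kg/h.
K = (1−0.724)×90.636 + 89.967 = 114.98 kg/h.
Purge D = 0.299×114.98 = 34.38 kg/h.

34.38 kg/h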